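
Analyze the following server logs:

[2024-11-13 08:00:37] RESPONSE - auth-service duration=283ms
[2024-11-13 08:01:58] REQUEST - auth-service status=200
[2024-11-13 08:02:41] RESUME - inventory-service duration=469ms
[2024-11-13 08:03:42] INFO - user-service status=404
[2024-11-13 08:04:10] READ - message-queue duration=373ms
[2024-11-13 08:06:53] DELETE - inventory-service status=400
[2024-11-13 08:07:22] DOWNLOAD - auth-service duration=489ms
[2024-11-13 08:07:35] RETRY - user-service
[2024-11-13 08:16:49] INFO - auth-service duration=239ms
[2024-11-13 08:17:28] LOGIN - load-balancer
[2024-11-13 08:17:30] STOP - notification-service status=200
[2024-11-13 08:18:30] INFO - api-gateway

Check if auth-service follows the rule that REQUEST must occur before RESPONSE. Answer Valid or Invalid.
Invalid

To validate ordering:

1. Required order: REQUEST → RESPONSE
2. Rule: REQUEST must occur before RESPONSE
3. Check actual order of events for auth-service
4. Result: Invalid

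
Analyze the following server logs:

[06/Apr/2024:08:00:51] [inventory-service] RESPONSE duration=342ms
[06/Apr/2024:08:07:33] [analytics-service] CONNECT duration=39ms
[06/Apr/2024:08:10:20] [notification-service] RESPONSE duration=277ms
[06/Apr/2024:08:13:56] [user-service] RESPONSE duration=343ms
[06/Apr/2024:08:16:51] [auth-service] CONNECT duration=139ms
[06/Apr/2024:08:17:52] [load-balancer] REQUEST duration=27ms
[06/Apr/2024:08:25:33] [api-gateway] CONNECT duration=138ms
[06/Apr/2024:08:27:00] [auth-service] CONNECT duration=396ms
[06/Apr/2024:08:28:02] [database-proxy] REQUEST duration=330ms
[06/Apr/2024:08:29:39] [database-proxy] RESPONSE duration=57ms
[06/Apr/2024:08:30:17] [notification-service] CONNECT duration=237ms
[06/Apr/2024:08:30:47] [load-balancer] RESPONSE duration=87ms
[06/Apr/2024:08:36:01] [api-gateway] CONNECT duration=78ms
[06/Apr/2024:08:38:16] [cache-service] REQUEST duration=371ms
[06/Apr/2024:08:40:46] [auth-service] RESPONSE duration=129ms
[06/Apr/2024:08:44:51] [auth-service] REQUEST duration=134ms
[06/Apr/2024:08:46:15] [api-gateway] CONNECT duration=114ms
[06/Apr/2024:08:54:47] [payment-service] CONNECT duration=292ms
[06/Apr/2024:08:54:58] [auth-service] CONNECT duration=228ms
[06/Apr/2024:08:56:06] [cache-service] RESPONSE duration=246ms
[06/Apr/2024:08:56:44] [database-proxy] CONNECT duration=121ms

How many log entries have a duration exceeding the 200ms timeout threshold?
10

To count timeouts:

1. Threshold: 200ms
2. Extract duration from each log entry
3. Count entries where duration > 200
4. Timeout count: 10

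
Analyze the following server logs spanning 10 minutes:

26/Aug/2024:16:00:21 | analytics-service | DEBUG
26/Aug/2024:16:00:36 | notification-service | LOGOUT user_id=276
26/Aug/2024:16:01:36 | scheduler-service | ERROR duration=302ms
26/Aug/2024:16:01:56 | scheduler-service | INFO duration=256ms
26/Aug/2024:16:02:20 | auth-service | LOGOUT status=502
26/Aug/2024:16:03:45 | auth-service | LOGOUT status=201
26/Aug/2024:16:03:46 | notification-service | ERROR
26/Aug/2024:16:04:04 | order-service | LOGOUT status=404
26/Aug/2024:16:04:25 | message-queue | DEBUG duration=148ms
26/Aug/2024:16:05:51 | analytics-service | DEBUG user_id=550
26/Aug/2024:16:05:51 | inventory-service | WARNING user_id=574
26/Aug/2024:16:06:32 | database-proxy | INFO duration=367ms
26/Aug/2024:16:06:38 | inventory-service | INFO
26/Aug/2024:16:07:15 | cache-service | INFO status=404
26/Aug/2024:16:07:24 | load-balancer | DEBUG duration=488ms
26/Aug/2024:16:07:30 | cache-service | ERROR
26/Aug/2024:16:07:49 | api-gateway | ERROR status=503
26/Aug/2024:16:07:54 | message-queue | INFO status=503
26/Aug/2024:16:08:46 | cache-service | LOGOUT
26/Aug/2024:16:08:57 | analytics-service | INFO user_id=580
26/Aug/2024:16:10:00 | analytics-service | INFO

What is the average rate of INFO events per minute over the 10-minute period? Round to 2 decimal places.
0.7

To calculate the rate:

1. Count total INFO events: 7
2. Total time period: 10 minutes
3. Rate = 7 / 10 = 0.7 events per minute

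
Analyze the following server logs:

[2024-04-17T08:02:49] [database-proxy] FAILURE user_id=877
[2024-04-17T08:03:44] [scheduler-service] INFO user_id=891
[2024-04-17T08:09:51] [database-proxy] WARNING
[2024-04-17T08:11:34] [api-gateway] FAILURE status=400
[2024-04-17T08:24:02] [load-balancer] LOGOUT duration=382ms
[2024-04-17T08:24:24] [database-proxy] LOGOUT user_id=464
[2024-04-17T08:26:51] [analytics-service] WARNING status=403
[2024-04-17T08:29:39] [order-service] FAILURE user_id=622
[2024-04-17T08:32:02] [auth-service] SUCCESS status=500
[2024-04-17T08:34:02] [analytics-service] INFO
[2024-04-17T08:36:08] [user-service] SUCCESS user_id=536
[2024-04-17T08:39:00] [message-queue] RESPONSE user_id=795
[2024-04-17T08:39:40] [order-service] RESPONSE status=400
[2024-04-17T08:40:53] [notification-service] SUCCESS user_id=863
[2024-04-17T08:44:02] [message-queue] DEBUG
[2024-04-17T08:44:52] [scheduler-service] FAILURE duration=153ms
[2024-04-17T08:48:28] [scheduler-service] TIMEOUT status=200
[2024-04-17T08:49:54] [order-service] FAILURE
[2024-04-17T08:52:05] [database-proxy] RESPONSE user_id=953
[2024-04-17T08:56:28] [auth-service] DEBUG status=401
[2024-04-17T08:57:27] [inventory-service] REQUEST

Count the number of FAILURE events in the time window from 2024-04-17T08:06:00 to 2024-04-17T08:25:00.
1

To count events in the time window:

1. Window boundaries: 2024-04-17T08:06:00 to 2024-04-17T08:25:00
2. Filter for FAILURE events within this window
3. Count matching events: 1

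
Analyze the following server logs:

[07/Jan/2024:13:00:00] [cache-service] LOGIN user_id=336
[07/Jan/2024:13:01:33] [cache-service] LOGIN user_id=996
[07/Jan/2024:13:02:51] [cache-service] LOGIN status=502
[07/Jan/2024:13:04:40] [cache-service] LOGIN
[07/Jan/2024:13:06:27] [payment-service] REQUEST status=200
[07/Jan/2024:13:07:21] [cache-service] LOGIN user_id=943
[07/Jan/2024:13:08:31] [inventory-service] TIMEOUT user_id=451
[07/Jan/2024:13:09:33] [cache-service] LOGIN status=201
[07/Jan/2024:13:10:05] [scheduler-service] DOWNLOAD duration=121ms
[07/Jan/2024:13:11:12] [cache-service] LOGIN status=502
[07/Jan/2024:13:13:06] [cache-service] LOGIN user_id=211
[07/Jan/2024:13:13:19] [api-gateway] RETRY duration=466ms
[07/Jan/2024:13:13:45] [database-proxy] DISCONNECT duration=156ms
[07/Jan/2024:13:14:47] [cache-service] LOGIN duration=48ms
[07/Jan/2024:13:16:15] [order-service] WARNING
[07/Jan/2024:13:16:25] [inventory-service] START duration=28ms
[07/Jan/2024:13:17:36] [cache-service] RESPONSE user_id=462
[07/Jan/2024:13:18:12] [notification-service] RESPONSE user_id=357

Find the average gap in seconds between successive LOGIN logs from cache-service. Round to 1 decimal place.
110.9

To calculate average interval:

1. Find all LOGIN events for cache-service in order
2. Calculate time gaps between consecutive events
3. Compute mean of gaps: 887 / 8 = 110.9 seconds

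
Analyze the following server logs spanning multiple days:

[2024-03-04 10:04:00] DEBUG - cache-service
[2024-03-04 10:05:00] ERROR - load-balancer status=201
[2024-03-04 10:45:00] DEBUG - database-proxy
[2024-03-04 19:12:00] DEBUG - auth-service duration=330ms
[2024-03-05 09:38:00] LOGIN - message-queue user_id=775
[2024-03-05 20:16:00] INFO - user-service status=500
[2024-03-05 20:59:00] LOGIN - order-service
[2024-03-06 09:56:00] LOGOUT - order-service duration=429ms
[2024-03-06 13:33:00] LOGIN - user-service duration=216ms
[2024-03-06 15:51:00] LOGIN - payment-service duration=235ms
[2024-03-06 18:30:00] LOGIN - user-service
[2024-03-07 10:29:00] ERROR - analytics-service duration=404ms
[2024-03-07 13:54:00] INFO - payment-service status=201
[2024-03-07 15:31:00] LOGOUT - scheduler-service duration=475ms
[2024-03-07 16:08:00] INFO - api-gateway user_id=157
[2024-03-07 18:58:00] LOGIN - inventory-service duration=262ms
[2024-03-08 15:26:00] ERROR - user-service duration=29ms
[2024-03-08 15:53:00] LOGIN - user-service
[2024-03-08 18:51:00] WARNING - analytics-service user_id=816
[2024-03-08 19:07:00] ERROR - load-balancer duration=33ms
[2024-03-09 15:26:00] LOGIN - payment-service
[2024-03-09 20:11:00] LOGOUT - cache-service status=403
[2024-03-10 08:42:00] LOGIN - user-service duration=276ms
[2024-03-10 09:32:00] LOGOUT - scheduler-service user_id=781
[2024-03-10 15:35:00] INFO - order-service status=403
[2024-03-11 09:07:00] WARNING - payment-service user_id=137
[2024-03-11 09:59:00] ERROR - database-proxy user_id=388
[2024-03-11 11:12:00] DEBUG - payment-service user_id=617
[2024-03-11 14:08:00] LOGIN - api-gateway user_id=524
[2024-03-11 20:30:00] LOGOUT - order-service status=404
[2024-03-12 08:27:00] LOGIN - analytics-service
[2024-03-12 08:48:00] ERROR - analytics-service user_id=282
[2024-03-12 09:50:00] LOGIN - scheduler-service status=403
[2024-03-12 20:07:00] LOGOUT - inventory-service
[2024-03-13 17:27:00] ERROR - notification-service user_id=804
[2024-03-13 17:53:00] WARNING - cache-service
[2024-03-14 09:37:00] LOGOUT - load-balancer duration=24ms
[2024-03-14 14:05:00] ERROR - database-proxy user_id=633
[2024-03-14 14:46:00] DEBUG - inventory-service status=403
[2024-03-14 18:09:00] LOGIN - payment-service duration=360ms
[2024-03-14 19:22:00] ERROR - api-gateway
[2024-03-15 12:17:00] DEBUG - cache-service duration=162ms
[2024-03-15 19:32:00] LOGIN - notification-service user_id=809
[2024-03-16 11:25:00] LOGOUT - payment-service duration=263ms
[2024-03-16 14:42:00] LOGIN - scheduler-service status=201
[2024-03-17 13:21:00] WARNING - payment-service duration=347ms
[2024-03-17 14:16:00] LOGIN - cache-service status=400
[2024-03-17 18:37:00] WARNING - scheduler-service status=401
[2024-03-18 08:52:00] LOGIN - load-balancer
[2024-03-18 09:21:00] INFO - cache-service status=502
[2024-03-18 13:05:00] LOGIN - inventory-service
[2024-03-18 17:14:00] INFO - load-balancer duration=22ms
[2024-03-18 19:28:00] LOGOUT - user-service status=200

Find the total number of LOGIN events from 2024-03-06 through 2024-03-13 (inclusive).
10

To filter by date range:

1. Date range: 2024-03-06 through 2024-03-13, both dates inclusive
2. Filter for LOGIN events whose date falls in this range
3. Count matching events: 10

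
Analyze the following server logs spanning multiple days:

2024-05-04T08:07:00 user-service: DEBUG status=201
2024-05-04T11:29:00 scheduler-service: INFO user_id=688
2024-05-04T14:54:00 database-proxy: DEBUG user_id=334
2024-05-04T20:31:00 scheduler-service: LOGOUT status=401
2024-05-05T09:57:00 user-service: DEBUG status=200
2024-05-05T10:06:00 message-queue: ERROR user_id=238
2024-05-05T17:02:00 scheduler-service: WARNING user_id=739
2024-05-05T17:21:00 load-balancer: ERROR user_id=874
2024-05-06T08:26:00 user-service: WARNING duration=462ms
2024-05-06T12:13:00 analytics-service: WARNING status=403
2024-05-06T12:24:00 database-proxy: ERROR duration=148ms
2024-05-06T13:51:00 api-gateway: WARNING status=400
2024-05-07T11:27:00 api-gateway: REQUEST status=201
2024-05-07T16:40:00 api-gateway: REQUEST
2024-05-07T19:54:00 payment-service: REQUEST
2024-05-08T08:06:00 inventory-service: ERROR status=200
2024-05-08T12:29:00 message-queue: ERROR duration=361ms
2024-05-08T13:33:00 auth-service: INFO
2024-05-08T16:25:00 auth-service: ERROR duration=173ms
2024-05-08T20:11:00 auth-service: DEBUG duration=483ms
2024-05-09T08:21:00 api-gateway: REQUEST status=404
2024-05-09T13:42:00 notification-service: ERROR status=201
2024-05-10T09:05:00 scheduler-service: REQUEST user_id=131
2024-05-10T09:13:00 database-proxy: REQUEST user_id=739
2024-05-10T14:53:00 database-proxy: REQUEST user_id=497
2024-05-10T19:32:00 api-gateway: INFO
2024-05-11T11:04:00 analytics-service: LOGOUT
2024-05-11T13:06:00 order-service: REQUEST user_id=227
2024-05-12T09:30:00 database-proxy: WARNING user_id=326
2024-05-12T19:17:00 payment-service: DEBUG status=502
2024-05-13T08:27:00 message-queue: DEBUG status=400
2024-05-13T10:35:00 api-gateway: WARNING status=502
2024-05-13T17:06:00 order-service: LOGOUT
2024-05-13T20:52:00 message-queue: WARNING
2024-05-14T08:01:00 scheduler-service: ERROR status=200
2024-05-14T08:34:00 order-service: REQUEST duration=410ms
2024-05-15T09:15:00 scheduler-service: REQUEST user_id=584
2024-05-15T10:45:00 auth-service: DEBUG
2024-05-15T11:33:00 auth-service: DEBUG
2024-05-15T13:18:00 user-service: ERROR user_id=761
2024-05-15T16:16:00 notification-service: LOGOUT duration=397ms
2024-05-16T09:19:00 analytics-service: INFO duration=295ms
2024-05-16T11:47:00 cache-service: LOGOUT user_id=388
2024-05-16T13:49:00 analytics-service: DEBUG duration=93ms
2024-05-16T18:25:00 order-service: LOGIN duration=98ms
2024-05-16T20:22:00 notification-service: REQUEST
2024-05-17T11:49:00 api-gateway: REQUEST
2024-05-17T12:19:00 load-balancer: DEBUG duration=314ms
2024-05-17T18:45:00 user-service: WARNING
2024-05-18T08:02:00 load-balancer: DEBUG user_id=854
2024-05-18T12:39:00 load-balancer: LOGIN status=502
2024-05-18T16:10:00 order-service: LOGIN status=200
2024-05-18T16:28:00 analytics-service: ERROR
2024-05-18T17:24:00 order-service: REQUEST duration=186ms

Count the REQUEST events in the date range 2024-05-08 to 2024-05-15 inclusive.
7

To filter by date range:

1. Date range: 2024-05-08 through 2024-05-15, both dates inclusive
2. Filter for REQUEST events whose date falls in this range
3. Count matching events: 7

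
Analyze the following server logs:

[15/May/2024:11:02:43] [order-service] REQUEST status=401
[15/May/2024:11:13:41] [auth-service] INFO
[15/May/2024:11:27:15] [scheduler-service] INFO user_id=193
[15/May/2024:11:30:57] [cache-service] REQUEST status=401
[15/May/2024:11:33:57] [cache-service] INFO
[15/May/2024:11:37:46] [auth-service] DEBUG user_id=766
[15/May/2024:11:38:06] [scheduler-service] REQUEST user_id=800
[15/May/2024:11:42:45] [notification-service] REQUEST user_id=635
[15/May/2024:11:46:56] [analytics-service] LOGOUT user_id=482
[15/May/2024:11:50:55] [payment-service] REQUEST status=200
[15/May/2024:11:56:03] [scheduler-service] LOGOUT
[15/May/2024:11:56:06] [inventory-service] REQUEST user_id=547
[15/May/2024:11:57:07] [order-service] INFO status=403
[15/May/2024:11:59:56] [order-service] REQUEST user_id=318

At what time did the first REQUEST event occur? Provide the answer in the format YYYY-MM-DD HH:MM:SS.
2024-05-15 11:02:43

To find the first event:

1. Filter for all REQUEST events
2. Sort by timestamp
3. Select the first one
4. Timestamp: 2024-05-15 11:02:43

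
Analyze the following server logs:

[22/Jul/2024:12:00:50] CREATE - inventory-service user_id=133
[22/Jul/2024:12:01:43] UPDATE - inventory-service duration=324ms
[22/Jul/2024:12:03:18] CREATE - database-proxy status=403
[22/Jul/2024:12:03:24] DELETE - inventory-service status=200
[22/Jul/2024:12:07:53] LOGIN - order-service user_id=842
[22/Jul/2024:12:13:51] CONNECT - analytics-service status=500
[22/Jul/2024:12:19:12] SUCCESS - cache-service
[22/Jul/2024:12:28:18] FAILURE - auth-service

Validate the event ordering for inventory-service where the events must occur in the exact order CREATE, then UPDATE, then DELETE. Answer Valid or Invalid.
Valid

To validate ordering:

1. Required order: CREATE → UPDATE → DELETE
2. Rule: the events must occur in the exact order CREATE, then UPDATE, then DELETE
3. Check actual order of events for inventory-service
4. Result: Valid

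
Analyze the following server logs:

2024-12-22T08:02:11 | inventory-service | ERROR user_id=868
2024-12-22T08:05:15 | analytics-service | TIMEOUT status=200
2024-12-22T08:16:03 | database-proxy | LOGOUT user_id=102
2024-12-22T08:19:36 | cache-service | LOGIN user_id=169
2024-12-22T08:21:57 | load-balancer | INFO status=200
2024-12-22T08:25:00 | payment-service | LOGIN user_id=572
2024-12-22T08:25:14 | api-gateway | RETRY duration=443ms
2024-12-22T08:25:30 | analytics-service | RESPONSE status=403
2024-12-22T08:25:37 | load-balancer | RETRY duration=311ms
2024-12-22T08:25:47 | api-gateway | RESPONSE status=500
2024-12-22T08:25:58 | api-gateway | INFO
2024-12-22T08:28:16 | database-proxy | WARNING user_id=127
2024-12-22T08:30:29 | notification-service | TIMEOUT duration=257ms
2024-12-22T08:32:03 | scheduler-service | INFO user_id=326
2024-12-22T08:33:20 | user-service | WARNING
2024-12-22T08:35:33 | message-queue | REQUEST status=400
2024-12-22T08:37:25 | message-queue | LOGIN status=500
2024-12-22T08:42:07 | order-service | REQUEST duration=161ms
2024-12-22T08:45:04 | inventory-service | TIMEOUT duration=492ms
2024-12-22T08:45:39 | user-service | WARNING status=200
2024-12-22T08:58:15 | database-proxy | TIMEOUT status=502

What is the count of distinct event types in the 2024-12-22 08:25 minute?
4

To count unique event types:

1. Filter events in the minute starting at 2024-12-22 08:25
2. Extract event types from matching entries
3. Count unique types: 4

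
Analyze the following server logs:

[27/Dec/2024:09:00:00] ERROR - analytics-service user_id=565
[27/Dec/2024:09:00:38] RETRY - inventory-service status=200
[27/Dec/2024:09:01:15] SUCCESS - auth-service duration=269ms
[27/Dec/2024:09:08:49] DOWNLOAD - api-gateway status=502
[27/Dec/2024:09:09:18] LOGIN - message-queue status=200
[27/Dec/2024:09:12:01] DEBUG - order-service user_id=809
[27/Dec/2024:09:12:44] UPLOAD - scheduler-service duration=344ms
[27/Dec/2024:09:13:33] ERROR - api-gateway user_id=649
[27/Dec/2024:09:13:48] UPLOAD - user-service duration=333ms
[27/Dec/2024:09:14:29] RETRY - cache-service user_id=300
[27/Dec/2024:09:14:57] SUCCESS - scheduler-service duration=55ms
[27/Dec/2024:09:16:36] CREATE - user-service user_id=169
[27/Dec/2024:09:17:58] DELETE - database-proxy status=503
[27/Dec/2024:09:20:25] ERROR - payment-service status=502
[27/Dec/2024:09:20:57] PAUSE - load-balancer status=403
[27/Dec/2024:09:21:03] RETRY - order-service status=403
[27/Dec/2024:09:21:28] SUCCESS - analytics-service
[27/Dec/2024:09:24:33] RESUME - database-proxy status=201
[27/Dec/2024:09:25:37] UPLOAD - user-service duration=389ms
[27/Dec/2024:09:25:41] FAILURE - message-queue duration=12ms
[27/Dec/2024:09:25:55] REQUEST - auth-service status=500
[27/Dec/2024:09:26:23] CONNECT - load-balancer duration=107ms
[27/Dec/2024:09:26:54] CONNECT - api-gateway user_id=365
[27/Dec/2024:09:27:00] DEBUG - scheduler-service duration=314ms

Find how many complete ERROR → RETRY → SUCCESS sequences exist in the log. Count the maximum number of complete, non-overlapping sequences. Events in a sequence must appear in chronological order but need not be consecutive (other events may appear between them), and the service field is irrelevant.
3

To count sequences:

1. Look for pattern: ERROR → RETRY → SUCCESS
2. Greedily scan the log in chronological order, matching each sequence element in turn (ignoring service)
3. Each time the full pattern completes, increment the count and restart matching from the next event
4. Complete non-overlapping sequences found: 3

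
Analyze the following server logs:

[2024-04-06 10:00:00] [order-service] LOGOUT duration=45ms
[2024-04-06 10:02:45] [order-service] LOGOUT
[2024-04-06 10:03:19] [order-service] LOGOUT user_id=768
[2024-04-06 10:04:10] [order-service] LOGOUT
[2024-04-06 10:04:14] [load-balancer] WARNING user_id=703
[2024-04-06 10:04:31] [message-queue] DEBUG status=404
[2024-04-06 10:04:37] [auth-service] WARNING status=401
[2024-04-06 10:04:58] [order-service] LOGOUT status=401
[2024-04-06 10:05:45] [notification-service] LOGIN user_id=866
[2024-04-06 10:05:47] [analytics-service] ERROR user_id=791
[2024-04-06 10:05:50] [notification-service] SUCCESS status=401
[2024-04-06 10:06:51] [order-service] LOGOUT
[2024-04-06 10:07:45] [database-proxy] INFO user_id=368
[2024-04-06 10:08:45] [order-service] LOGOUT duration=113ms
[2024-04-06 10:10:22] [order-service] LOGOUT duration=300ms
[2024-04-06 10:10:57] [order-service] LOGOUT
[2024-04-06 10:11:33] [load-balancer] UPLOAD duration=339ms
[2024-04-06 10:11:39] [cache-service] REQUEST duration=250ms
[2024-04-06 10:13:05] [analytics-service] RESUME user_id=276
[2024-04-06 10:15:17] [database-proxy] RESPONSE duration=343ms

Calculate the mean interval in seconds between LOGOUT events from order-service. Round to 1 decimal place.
82.1

To calculate average interval:

1. Find all LOGOUT events for order-service in order
2. Calculate time gaps between consecutive events
3. Compute mean of gaps: 657 / 8 = 82.1 seconds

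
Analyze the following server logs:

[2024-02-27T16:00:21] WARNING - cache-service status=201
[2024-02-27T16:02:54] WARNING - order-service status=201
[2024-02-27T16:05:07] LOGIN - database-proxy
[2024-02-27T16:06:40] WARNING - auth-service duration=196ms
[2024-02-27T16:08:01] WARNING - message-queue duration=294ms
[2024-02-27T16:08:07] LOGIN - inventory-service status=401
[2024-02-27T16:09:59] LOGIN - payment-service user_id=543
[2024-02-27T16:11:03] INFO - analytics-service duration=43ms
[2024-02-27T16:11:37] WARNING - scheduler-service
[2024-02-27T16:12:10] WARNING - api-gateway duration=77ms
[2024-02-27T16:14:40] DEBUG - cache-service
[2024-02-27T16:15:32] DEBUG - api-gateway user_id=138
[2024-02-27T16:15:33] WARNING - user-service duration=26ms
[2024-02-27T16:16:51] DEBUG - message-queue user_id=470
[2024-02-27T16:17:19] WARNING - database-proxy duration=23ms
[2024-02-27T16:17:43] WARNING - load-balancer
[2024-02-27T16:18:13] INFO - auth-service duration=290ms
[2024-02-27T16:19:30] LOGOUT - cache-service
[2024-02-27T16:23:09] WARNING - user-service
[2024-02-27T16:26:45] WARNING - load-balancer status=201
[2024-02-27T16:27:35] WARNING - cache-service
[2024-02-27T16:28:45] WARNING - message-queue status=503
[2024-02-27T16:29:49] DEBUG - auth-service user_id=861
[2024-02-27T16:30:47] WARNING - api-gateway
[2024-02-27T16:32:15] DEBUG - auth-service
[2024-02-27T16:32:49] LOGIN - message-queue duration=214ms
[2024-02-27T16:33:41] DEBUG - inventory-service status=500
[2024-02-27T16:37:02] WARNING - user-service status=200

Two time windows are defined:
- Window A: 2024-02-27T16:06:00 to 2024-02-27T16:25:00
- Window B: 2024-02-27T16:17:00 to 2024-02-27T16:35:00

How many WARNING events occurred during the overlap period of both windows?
3

To find overlap events:

1. Window A: 2024-02-27T16:06:00 to 2024-02-27T16:25:00
2. Window B: 2024-02-27T16:17:00 to 2024-02-27T16:35:00
3. Overlap period: 2024-02-27T16:17:00 to 2024-02-27T16:25:00
4. Count WARNING events in overlap: 3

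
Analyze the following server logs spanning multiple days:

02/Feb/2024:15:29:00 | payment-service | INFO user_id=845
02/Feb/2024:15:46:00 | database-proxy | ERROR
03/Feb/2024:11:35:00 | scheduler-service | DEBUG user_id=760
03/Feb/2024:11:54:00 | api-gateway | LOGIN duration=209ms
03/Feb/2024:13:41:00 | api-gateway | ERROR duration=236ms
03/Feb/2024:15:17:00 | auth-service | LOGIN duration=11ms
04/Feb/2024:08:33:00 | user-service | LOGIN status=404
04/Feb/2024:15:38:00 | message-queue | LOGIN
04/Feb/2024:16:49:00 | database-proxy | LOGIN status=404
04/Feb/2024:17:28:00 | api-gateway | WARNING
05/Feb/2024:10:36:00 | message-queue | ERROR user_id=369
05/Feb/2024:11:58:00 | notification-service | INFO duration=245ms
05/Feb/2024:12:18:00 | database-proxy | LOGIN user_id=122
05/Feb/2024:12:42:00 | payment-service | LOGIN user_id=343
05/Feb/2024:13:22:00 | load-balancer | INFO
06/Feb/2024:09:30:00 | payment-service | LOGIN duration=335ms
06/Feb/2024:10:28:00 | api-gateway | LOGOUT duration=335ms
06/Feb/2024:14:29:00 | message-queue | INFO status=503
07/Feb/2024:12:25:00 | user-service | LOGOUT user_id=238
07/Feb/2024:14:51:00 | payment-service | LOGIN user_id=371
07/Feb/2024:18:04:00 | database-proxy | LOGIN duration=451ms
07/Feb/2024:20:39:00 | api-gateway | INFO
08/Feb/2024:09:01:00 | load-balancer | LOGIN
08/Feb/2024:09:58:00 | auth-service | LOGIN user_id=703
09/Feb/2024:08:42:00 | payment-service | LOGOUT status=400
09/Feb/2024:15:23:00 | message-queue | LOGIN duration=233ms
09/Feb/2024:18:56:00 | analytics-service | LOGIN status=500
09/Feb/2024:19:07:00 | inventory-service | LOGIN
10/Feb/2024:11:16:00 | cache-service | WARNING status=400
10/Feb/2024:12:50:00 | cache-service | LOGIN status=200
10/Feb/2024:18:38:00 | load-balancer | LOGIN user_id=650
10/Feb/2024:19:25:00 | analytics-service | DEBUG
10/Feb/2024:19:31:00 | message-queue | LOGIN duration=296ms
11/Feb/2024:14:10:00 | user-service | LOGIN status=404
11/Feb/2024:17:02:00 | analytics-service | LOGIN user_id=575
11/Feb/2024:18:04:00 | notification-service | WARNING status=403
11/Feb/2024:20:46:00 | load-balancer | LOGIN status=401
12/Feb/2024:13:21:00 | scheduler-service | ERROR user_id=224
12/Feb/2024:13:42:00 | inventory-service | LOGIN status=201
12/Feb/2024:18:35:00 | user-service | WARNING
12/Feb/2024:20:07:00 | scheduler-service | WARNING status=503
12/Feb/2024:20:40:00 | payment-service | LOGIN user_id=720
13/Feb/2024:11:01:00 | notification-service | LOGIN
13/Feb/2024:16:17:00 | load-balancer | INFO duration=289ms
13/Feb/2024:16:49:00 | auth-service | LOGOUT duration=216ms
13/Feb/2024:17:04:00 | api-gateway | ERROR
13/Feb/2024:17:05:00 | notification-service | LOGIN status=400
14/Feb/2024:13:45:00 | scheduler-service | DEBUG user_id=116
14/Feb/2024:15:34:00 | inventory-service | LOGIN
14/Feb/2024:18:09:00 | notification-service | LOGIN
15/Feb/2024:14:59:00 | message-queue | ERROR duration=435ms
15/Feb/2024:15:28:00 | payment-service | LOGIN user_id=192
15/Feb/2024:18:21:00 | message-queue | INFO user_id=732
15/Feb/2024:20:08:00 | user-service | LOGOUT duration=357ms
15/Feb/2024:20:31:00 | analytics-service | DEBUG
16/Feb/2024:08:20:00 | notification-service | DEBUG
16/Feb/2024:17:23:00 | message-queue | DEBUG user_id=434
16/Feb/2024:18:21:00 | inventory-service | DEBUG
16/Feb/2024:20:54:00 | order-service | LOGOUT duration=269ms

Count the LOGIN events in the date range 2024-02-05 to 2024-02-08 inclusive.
7

To filter by date range:

1. Date range: 2024-02-05 through 2024-02-08, both dates inclusive
2. Filter for LOGIN events whose date falls in this range
3. Count matching events: 7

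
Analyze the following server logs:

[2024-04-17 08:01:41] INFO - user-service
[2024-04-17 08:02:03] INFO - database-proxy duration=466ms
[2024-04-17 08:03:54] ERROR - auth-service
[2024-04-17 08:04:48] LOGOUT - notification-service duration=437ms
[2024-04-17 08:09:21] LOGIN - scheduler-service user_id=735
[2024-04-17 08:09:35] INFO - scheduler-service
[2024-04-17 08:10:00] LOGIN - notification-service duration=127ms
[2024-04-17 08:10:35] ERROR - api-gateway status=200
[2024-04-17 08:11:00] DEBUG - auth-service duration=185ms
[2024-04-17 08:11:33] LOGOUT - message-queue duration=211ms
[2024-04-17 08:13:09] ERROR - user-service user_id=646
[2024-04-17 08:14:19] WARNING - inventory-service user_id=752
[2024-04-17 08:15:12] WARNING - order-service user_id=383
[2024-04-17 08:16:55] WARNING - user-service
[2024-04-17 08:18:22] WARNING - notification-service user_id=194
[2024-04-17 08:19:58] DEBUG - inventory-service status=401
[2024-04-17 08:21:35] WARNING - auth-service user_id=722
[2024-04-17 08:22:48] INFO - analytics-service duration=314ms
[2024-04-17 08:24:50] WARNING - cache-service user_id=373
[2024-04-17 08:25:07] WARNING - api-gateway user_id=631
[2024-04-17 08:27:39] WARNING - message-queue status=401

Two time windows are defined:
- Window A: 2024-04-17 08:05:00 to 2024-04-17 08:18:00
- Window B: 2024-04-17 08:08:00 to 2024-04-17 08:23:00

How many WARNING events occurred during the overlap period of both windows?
3

To find overlap events:

1. Window A: 2024-04-17 08:05:00 to 2024-04-17 08:18:00
2. Window B: 2024-04-17 08:08:00 to 2024-04-17 08:23:00
3. Overlap period: 2024-04-17 08:08:00 to 2024-04-17 08:18:00
4. Count WARNING events in overlap: 3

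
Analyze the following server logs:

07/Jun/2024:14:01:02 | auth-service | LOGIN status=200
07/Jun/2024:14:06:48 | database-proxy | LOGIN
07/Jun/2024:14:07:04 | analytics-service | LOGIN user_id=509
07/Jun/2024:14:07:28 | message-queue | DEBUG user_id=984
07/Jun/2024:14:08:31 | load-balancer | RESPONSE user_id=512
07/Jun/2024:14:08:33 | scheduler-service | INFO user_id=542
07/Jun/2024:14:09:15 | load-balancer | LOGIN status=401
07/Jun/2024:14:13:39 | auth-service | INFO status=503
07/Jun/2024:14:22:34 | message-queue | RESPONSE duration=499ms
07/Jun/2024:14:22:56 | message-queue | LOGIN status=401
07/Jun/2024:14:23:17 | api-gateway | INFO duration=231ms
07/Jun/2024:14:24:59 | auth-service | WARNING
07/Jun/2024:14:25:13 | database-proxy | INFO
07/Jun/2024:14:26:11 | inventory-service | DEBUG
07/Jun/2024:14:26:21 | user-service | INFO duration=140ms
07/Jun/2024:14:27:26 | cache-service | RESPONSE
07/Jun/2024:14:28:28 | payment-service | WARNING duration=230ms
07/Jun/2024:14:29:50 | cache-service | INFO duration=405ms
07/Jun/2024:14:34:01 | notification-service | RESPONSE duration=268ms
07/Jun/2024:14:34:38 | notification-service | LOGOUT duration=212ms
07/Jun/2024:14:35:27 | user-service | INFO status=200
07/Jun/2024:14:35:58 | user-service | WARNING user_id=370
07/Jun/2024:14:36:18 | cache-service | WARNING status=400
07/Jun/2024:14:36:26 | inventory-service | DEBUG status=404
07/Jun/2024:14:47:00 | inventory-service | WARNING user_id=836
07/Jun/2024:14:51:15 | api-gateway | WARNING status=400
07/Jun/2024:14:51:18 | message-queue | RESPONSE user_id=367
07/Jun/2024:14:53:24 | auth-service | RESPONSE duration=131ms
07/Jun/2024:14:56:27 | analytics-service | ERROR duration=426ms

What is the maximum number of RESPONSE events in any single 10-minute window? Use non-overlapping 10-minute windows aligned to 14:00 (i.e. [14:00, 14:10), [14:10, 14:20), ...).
2

To find the burst window:

1. Divide the log period into non-overlapping 10-minute windows starting at 14:00
2. Count RESPONSE events in each window
3. Find the window with maximum count
4. Maximum events in a window: 2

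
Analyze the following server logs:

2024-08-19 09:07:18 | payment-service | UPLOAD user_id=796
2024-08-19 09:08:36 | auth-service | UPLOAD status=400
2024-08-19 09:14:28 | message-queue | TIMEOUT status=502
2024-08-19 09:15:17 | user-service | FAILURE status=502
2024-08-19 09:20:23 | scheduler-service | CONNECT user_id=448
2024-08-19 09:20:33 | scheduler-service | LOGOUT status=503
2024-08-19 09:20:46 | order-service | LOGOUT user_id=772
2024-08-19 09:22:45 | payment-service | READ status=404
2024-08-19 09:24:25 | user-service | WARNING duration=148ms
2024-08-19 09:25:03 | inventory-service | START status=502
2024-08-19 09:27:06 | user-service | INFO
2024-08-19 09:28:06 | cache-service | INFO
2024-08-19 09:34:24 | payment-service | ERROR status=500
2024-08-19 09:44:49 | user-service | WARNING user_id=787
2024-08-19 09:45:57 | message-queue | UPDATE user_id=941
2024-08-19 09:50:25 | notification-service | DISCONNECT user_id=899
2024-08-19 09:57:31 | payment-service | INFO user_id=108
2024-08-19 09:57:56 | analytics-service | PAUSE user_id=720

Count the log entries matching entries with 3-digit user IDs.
8

To find matching entries:

1. Pattern to match: entries with 3-digit user IDs
2. Scan each log entry for the pattern
3. Count matches: 8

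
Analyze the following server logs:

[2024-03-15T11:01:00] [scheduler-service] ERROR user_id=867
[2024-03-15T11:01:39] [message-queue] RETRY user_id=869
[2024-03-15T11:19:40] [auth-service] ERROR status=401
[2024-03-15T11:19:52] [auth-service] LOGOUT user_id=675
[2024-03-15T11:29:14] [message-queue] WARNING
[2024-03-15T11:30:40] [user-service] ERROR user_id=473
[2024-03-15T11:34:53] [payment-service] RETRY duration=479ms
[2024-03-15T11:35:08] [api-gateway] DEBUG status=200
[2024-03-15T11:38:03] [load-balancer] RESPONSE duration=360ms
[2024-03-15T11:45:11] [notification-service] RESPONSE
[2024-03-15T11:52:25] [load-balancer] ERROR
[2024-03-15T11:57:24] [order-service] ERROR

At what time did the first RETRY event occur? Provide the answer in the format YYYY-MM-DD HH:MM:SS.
2024-03-15 11:01:39

To find the first event:

1. Filter for all RETRY events
2. Sort by timestamp
3. Select the first one
4. Timestamp: 2024-03-15 11:01:39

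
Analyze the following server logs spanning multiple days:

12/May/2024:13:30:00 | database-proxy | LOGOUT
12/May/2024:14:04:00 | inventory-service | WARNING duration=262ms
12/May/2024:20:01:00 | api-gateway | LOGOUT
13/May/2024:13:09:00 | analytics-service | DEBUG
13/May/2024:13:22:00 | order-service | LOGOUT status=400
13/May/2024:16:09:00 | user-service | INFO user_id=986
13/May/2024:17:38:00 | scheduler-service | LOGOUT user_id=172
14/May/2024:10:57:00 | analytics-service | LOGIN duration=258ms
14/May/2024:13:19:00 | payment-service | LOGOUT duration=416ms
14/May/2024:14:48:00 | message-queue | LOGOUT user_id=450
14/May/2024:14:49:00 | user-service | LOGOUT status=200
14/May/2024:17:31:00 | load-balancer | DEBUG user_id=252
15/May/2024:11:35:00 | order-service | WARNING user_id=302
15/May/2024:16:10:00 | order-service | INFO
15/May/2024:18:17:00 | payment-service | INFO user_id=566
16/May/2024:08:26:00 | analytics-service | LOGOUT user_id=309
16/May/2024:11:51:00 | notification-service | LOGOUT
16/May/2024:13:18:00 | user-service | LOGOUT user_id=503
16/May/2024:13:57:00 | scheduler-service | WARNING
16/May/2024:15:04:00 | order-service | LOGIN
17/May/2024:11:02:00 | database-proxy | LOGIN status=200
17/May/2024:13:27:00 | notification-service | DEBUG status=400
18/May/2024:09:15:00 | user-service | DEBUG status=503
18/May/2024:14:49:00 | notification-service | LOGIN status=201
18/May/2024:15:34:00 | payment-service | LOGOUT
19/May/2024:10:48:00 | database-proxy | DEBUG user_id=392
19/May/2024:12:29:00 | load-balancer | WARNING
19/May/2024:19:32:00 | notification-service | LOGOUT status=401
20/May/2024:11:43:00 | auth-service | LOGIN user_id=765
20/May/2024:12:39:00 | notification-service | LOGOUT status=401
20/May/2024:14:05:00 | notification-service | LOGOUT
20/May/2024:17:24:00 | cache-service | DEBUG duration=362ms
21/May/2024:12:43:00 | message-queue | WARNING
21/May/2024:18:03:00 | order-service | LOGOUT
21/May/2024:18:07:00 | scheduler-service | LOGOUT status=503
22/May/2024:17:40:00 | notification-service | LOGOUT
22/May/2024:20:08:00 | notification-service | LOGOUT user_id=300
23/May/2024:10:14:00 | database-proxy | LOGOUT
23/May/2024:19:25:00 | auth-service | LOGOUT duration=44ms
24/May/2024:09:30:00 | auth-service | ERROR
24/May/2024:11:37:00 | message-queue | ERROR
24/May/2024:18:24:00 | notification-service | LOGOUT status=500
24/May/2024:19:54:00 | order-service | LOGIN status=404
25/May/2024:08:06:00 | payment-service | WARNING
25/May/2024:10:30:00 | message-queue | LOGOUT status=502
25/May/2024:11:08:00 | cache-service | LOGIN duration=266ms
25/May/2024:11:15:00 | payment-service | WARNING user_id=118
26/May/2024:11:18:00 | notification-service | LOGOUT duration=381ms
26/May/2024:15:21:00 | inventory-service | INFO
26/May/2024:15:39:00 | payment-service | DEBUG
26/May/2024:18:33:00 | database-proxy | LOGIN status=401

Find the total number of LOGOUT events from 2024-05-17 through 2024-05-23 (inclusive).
10

To filter by date range:

1. Date range: 2024-05-17 through 2024-05-23, both dates inclusive
2. Filter for LOGOUT events whose date falls in this range
3. Count matching events: 10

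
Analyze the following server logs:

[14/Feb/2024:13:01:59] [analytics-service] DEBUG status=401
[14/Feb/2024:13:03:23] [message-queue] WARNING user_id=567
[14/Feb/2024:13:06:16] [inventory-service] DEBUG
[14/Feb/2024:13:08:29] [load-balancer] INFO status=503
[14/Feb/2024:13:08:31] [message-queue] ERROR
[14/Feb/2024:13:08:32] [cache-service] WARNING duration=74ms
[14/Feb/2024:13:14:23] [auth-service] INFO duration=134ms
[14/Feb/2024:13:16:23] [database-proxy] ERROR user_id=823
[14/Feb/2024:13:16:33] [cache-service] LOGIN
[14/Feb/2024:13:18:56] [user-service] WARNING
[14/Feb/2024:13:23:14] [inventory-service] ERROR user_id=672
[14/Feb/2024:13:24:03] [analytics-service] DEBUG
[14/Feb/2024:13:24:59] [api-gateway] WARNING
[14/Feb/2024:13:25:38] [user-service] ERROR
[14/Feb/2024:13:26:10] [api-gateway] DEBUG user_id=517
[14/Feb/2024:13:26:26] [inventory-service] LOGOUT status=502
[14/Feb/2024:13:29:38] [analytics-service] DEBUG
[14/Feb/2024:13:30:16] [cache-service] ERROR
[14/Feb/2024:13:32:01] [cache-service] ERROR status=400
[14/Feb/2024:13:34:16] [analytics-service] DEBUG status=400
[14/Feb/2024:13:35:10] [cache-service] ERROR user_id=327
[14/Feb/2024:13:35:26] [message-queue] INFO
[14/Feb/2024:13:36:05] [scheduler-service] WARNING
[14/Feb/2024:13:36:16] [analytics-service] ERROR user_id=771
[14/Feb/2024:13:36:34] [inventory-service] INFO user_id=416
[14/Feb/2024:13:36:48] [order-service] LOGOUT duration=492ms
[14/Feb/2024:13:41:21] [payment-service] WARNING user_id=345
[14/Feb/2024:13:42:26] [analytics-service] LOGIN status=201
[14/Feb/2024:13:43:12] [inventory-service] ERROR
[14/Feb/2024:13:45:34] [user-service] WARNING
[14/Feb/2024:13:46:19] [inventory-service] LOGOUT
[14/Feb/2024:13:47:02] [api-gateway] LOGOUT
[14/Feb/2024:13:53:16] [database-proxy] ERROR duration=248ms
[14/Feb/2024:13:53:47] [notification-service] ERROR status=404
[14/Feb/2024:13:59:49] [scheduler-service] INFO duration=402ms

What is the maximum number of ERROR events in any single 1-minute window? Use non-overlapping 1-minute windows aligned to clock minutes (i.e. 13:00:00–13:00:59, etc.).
2

To find the burst window:

1. Divide the log period into non-overlapping 1-minute windows starting at 13:00
2. Count ERROR events in each window
3. Find the window with maximum count
4. Maximum events in a window: 2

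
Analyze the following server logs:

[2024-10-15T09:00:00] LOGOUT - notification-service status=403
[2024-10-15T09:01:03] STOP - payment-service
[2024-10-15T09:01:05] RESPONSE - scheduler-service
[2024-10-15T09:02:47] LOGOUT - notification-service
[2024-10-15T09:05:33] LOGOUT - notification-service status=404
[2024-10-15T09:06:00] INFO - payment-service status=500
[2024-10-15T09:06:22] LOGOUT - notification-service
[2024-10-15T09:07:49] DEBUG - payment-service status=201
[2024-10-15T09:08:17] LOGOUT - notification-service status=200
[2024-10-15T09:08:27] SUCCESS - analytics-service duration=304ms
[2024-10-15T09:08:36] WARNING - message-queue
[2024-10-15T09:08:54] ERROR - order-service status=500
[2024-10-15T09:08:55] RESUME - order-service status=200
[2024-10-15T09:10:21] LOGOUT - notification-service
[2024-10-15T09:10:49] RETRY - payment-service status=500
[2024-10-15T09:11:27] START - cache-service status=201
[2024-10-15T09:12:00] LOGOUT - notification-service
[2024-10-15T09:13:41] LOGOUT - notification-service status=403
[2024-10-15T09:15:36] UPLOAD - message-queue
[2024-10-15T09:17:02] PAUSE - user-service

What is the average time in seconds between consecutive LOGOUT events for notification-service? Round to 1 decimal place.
117.3

To calculate average interval:

1. Find all LOGOUT events for notification-service in order
2. Calculate time gaps between consecutive events
3. Compute mean of gaps: 821 / 7 = 117.3 seconds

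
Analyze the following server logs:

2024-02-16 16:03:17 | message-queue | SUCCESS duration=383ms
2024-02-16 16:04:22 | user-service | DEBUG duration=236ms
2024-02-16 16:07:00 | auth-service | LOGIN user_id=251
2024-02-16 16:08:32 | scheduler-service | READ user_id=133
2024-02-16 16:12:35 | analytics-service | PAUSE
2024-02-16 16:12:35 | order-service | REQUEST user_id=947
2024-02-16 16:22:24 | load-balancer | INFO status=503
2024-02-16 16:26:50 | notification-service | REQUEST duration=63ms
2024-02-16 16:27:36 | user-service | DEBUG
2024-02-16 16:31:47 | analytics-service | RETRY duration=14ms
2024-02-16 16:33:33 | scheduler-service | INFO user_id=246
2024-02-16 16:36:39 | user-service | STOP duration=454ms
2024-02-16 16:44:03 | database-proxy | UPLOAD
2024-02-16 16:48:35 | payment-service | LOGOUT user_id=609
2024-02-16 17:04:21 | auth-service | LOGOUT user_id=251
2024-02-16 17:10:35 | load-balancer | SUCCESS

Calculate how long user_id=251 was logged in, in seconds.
3441

To calculate session duration:

1. Find LOGIN event for user_id=251: 2024-02-16 16:07:00
2. Find LOGOUT event for user_id=251: 2024-02-16 17:04:21
3. Session duration: 2024-02-16 17:04:21 - 2024-02-16 16:07:00 = 3441 seconds (57 minutes)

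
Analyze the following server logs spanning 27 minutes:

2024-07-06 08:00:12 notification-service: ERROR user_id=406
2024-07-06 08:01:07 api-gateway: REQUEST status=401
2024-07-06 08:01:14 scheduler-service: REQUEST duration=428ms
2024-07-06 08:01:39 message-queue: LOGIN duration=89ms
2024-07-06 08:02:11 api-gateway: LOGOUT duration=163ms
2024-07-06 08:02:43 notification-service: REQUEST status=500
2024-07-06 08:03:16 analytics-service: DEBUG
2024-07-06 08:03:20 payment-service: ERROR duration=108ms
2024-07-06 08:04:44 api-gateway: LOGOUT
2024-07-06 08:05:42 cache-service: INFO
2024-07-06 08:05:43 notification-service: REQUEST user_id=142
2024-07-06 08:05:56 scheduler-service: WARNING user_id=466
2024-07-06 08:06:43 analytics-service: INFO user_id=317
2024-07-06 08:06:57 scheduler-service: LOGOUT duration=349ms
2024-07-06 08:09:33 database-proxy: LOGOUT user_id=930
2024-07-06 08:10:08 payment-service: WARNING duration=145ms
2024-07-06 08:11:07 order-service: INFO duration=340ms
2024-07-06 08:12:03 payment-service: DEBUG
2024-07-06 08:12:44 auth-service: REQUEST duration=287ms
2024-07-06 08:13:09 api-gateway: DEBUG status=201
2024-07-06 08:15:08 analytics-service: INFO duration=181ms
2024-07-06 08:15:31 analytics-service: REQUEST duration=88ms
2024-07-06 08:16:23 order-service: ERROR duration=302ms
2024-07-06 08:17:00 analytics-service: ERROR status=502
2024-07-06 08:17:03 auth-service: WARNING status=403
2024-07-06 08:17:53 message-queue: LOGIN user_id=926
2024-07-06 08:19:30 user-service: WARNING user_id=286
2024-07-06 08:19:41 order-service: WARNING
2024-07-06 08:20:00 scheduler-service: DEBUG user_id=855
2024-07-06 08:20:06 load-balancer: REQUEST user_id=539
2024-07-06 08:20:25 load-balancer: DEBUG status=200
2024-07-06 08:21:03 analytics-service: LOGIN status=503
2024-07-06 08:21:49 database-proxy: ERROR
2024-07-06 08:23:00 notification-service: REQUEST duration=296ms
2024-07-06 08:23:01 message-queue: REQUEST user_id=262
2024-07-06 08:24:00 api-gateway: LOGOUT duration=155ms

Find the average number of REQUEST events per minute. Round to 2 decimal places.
0.33

To calculate the rate:

1. Count total REQUEST events: 9
2. Total time period: 27 minutes
3. Rate = 9 / 27 = 0.33 events per minute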